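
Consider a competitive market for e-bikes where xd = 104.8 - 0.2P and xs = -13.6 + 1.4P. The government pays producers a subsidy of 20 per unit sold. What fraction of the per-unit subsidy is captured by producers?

Producer share = 0.125

Pre-subsidy: 104.8 - 0.2P = -13.6 + 1.4P gives P* = 74, x* = 90.
With the subsidy, sellers receive Ps = Pb + 20 for each unit, where Pb is the price buyers pay.
Supply in terms of Pb becomes xs = -13.6 + 1.4(Pb + 20) = 14.4 + 1.4Pb. Setting this equal to demand: 104.8 - 0.2Pb = 14.4 + 1.4Pb, so Pb = 56.5.
Sellers receive Ps = 56.5 + 20 = 76.5; x' = 104.8 − 0.2·56.5 = 93.5.
Buyers' price falls by P* − Pb = 74 − 56.5 = 17.5; sellers' price rises by Ps − P* = 76.5 − 74 = 2.5.
So producers capture 2.5/20 = 0.125 of each unit of subsidy.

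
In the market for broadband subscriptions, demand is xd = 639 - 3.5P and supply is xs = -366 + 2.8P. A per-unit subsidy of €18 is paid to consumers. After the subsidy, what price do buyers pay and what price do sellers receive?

Pre-subsidy: 639 - 3.5P = -366 + 2.8P gives P* = 3350/21, x* = 242/3.
With the rebate, buyers effectively pay Pb = Ps − 18, where Ps is the price sellers receive.
Demand in terms of Ps becomes xd = 639 − 3.5(Ps − 18) = 702 - 3.5Ps. Setting this equal to supply: 702 - 3.5Ps = -366 + 2.8Ps, so Ps = 3560/21.
Buyers pay Pb = 3560/21 − 18 = 3182/21; x' = -366 + 2.8·(3560/21) = 326/3.

Buyers pay 3182/21; sellers receive 3560/21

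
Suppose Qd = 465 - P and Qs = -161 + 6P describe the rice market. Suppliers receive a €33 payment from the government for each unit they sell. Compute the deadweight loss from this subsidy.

Deadweight loss = 3267/7

Pre-subsidy: 465 - P = -161 + 6P gives P* = 626/7, Q* = 2629/7.
With the subsidy, sellers receive Ps = Pb + 33 for each unit, where Pb is the price buyers pay.
Supply in terms of Pb becomes Qs = -161 + 6(Pb + 33) = 37 + 6Pb. Setting this equal to demand: 465 - Pb = 37 + 6Pb, so Pb = 428/7.
Sellers receive Ps = 428/7 + 33 = 659/7; Q' = 465 − 1·(428/7) = 2827/7.
The subsidy expands output by 2827/7 − 2629/7 = 198/7 past the efficient level; on those units the gap between marginal cost and willingness to pay runs from 0 up to 33.
DWL = ½ × 33 × 198/7 = 3267/7.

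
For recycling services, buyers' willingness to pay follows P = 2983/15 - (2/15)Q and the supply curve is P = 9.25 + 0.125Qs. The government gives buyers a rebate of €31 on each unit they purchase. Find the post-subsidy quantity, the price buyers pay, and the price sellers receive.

Pre-subsidy: 2983/15 - (2/15)Q = 9.25 + 0.125Q gives Q* = 734 and P* = 101.
With the rebate, buyers effectively pay Pb = Ps − 31, where Ps is the price sellers receive.
On the curves, Pb = 2983/15 - (2/15)Q and Ps = 9.25 + 0.125Q; the wedge Ps − Pb = 31 gives 9.25 + 0.125Q − (2983/15 - (2/15)Q) = 31, so Q' = 854.
Then Pb = 2983/15 − (2/15)·854 = 85 and Ps = 9.25 + 0.125·854 = 116.

Q' = 854; buyers pay €85; sellers receive €116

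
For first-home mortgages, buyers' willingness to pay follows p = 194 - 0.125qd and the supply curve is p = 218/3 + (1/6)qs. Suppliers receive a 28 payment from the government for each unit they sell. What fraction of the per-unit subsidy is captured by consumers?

Pre-subsidy: 194 - 0.125q = 218/3 + (1/6)q gives q* = 416 and p* = 142.
With the subsidy, sellers receive ps = pb + 28 for each unit, where pb is the price buyers pay.
On the curves, pb = 194 - 0.125q and ps = 218/3 + (1/6)q; the wedge ps − pb = 28 gives 218/3 + (1/6)q − (194 - 0.125q) = 28, so q' = 512.
Then pb = 194 − 0.125·512 = 130 and ps = 218/3 + (1/6)·512 = 158.
Buyers' price falls by p* − pb = 142 − 130 = 12; sellers' price rises by ps − p* = 158 − 142 = 16.
So consumers capture 12/28 = 3/7 of each unit of subsidy.

Consumer share = 3/7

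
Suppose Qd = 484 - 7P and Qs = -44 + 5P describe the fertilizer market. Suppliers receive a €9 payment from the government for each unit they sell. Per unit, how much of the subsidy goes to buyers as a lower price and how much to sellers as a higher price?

Buyers gain €3.75 per unit; sellers gain €5.25 per unit

Pre-subsidy: 484 - 7P = -44 + 5P gives P* = 44, Q* = 176.
With the subsidy, sellers receive Ps = Pb + 9 for each unit, where Pb is the price buyers pay.
Supply in terms of Pb becomes Qs = -44 + 5(Pb + 9) = 1 + 5Pb. Setting this equal to demand: 484 - 7Pb = 1 + 5Pb, so Pb = 40.25.
Sellers receive Ps = 40.25 + 9 = 49.25; Q' = 484 − 7·40.25 = 202.25.
Buyers' price falls by P* − Pb = 44 − 40.25 = 3.75; sellers' price rises by Ps − P* = 49.25 − 44 = 5.25.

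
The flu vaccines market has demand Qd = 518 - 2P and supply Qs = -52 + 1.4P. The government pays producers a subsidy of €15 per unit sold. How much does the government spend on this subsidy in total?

Pre-subsidy: 518 - 2P = -52 + 1.4P gives P* = 2850/17, Q* = 3106/17.
With the subsidy, sellers receive Ps = Pb + 15 for each unit, where Pb is the price buyers pay.
Supply in terms of Pb becomes Qs = -52 + 1.4(Pb + 15) = -31 + 1.4Pb. Setting this equal to demand: 518 - 2Pb = -31 + 1.4Pb, so Pb = 2745/17.
Sellers receive Ps = 2745/17 + 15 = 3000/17; Q' = 518 − 2·(2745/17) = 3316/17.
Government outlay = subsidy × quantity = 15 × 3316/17 = 49740/17.

Government cost = 49740/17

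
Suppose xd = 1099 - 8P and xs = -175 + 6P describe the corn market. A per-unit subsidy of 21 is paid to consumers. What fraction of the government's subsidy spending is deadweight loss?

Pre-subsidy: 1099 - 8P = -175 + 6P gives P* = 91, x* = 371.
With the rebate, buyers effectively pay Pb = Ps − 21, where Ps is the price sellers receive.
Demand in terms of Ps becomes xd = 1099 − 8(Ps − 21) = 1267 - 8Ps. Setting this equal to supply: 1267 - 8Ps = -175 + 6Ps, so Ps = 103.
Buyers pay Pb = 103 − 21 = 82; x' = -175 + 6·103 = 443.
ΔCS = ½(371 + 443)(91 − 82) = 3663; ΔPS = ½(371 + 443)(103 − 91) = 4884.
Government spending = 21 × 443 = 9303.
DWL = ½ × 21 × (443 − 371) = 756; fraction = 756 / 9303 = 36/443.

DWL / government spending = 36/443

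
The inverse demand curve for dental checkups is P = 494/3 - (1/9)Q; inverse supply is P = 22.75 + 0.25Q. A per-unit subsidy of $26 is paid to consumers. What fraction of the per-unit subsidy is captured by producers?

Producer share = 9/13

Pre-subsidy: 494/3 - (1/9)Q = 22.75 + 0.25Q gives Q* = 393 and P* = 121.
With the rebate, buyers effectively pay Pb = Ps − 26, where Ps is the price sellers receive.
On the curves, Pb = 494/3 - (1/9)Q and Ps = 22.75 + 0.25Q; the wedge Ps − Pb = 26 gives 22.75 + 0.25Q − (494/3 - (1/9)Q) = 26, so Q' = 465.
Then Pb = 494/3 − (1/9)·465 = 113 and Ps = 22.75 + 0.25·465 = 139.
Buyers' price falls by P* − Pb = 121 − 113 = 8; sellers' price rises by Ps − P* = 139 − 121 = 18.
So producers capture 18/26 = 9/13 of each unit of subsidy.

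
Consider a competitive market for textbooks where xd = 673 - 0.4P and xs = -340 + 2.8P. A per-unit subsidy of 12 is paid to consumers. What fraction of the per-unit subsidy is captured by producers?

Pre-subsidy: 673 - 0.4P = -340 + 2.8P gives P* = 316.5625, x* = 546.375.
With the rebate, buyers effectively pay Pb = Ps − 12, where Ps is the price sellers receive.
Demand in terms of Ps becomes xd = 673 − 0.4(Ps − 12) = 677.8 - 0.4Ps. Setting this equal to supply: 677.8 - 0.4Ps = -340 + 2.8Ps, so Ps = 318.0625.
Buyers pay Pb = 318.0625 − 12 = 306.0625; x' = -340 + 2.8·318.0625 = 550.575.
Buyers' price falls by P* − Pb = 316.5625 − 306.0625 = 10.5; sellers' price rises by Ps − P* = 318.0625 − 316.5625 = 1.5.
So producers capture 1.5/12 = 0.125 of each unit of subsidy.

Producer share = 0.125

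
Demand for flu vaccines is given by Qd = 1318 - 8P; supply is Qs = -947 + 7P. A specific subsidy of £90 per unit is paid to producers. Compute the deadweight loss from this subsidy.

Pre-subsidy: 1318 - 8P = -947 + 7P gives P* = 151, Q* = 110.
With the subsidy, sellers receive Ps = Pb + 90 for each unit, where Pb is the price buyers pay.
Supply in terms of Pb becomes Qs = -947 + 7(Pb + 90) = -317 + 7Pb. Setting this equal to demand: 1318 - 8Pb = -317 + 7Pb, so Pb = 109.
Sellers receive Ps = 109 + 90 = 199; Q' = 1318 − 8·109 = 446.
The subsidy expands output by 446 − 110 = 336 past the efficient level; on those units the gap between marginal cost and willingness to pay runs from 0 up to 90.
DWL = ½ × 90 × 336 = 15120.

Deadweight loss = £15120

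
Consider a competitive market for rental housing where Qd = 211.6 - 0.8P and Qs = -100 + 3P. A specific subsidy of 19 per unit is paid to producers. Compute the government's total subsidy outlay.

Government cost = 3002

Pre-subsidy: 211.6 - 0.8P = -100 + 3P gives P* = 82, Q* = 146.
With the subsidy, sellers receive Ps = Pb + 19 for each unit, where Pb is the price buyers pay.
Supply in terms of Pb becomes Qs = -100 + 3(Pb + 19) = -43 + 3Pb. Setting this equal to demand: 211.6 - 0.8Pb = -43 + 3Pb, so Pb = 67.
Sellers receive Ps = 67 + 19 = 86; Q' = 211.6 − 0.8·67 = 158.
Government outlay = subsidy × quantity = 19 × 158 = 3002.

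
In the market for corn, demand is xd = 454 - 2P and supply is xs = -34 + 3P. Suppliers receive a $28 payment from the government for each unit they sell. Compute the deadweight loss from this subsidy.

Deadweight loss = $470.4

Pre-subsidy: 454 - 2P = -34 + 3P gives P* = 97.6, x* = 258.8.
With the subsidy, sellers receive Ps = Pb + 28 for each unit, where Pb is the price buyers pay.
Supply in terms of Pb becomes xs = -34 + 3(Pb + 28) = 50 + 3Pb. Setting this equal to demand: 454 - 2Pb = 50 + 3Pb, so Pb = 80.8.
Sellers receive Ps = 80.8 + 28 = 108.8; x' = 454 − 2·80.8 = 292.4.
The subsidy expands output by 292.4 − 258.8 = 33.6 past the efficient level; on those units the gap between marginal cost and willingness to pay runs from 0 up to 28.
DWL = ½ × 28 × 33.6 = 470.4.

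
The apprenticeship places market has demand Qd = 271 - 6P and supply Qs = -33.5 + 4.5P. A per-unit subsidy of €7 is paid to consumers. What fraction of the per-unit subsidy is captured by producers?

Pre-subsidy: 271 - 6P = -33.5 + 4.5P gives P* = 29, Q* = 97.
With the rebate, buyers effectively pay Pb = Ps − 7, where Ps is the price sellers receive.
Demand in terms of Ps becomes Qd = 271 − 6(Ps − 7) = 313 - 6Ps. Setting this equal to supply: 313 - 6Ps = -33.5 + 4.5Ps, so Ps = 33.
Buyers pay Pb = 33 − 7 = 26; Q' = -33.5 + 4.5·33 = 115.
Buyers' price falls by P* − Pb = 29 − 26 = 3; sellers' price rises by Ps − P* = 33 − 29 = 4.
So producers capture 4/7 = 4/7 of each unit of subsidy.

Producer share = 4/7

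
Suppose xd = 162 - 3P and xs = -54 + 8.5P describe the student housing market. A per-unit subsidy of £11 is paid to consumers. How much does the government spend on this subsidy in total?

Government cost = 32901/23

Pre-subsidy: 162 - 3P = -54 + 8.5P gives P* = 432/23, x* = 2430/23.
With the rebate, buyers effectively pay Pb = Ps − 11, where Ps is the price sellers receive.
Demand in terms of Ps becomes xd = 162 − 3(Ps − 11) = 195 - 3Ps. Setting this equal to supply: 195 - 3Ps = -54 + 8.5Ps, so Ps = 498/23.
Buyers pay Pb = 498/23 − 11 = 245/23; x' = -54 + 8.5·(498/23) = 2991/23.
Government outlay = subsidy × quantity = 11 × 2991/23 = 32901/23.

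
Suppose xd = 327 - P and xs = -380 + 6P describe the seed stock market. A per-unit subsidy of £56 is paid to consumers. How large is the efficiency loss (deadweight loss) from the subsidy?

Pre-subsidy: 327 - P = -380 + 6P gives P* = 101, x* = 226.
With the rebate, buyers effectively pay Pb = Ps − 56, where Ps is the price sellers receive.
Demand in terms of Ps becomes xd = 327 − 1(Ps − 56) = 383 - Ps. Setting this equal to supply: 383 - Ps = -380 + 6Ps, so Ps = 109.
Buyers pay Pb = 109 − 56 = 53; x' = -380 + 6·109 = 274.
The subsidy expands output by 274 − 226 = 48 past the efficient level; on those units the gap between marginal cost and willingness to pay runs from 0 up to 56.
DWL = ½ × 56 × 48 = 1344.

Deadweight loss = £1344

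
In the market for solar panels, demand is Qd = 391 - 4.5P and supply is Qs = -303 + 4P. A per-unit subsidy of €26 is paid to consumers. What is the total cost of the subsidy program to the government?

Government cost = 34762/17

Pre-subsidy: 391 - 4.5P = -303 + 4P gives P* = 1388/17, Q* = 401/17.
With the rebate, buyers effectively pay Pb = Ps − 26, where Ps is the price sellers receive.
Demand in terms of Ps becomes Qd = 391 − 4.5(Ps − 26) = 508 - 4.5Ps. Setting this equal to supply: 508 - 4.5Ps = -303 + 4Ps, so Ps = 1622/17.
Buyers pay Pb = 1622/17 − 26 = 1180/17; Q' = -303 + 4·(1622/17) = 1337/17.
Government outlay = subsidy × quantity = 26 × 1337/17 = 34762/17.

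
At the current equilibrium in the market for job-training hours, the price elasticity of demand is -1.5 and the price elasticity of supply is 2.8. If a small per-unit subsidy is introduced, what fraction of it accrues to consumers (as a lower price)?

Consumer share = 28/43

For a small subsidy around the equilibrium, the benefit split depends on the relative slopes, which at a point are proportional to the elasticities.
Buyer share = εs/(εs + |εd|) = 2.8/(2.8 + 1.5) = 28/43; seller share = |εd|/(εs + |εd|) = 15/43.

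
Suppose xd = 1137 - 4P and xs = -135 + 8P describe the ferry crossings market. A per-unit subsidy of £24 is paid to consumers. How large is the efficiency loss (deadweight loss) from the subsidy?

Pre-subsidy: 1137 - 4P = -135 + 8P gives P* = 106, x* = 713.
With the rebate, buyers effectively pay Pb = Ps − 24, where Ps is the price sellers receive.
Demand in terms of Ps becomes xd = 1137 − 4(Ps − 24) = 1233 - 4Ps. Setting this equal to supply: 1233 - 4Ps = -135 + 8Ps, so Ps = 114.
Buyers pay Pb = 114 − 24 = 90; x' = -135 + 8·114 = 777.
The subsidy expands output by 777 − 713 = 64 past the efficient level; on those units the gap between marginal cost and willingness to pay runs from 0 up to 24.
DWL = ½ × 24 × 64 = 768.

Deadweight loss = £768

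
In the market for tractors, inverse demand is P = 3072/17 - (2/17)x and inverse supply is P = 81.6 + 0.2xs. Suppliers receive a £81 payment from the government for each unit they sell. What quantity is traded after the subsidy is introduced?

Pre-subsidy: 3072/17 - (2/17)x = 81.6 + 0.2x gives x* = 312 and P* = 144.
With the subsidy, sellers receive Ps = Pb + 81 for each unit, where Pb is the price buyers pay.
On the curves, Pb = 3072/17 - (2/17)x and Ps = 81.6 + 0.2x; the wedge Ps − Pb = 81 gives 81.6 + 0.2x − (3072/17 - (2/17)x) = 81, so x' = 567.
Then Pb = 3072/17 − (2/17)·567 = 114 and Ps = 81.6 + 0.2·567 = 195.

x' = 567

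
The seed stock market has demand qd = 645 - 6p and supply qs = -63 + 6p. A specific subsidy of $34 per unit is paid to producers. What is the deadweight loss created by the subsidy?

Pre-subsidy: 645 - 6p = -63 + 6p gives p* = 59, q* = 291.
With the subsidy, sellers receive ps = pb + 34 for each unit, where pb is the price buyers pay.
Supply in terms of pb becomes qs = -63 + 6(pb + 34) = 141 + 6pb. Setting this equal to demand: 645 - 6pb = 141 + 6pb, so pb = 42.
Sellers receive ps = 42 + 34 = 76; q' = 645 − 6·42 = 393.
The subsidy expands output by 393 − 291 = 102 past the efficient level; on those units the gap between marginal cost and willingness to pay runs from 0 up to 34.
DWL = ½ × 34 × 102 = 1734.

Deadweight loss = $1734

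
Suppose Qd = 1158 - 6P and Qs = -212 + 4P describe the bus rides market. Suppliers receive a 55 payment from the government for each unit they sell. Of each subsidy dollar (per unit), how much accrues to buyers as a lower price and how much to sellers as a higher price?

Pre-subsidy: 1158 - 6P = -212 + 4P gives P* = 137, Q* = 336.
With the subsidy, sellers receive Ps = Pb + 55 for each unit, where Pb is the price buyers pay.
Supply in terms of Pb becomes Qs = -212 + 4(Pb + 55) = 8 + 4Pb. Setting this equal to demand: 1158 - 6Pb = 8 + 4Pb, so Pb = 115.
Sellers receive Ps = 115 + 55 = 170; Q' = 1158 − 6·115 = 468.
Buyers' price falls by P* − Pb = 137 − 115 = 22; sellers' price rises by Ps − P* = 170 − 137 = 33.

Buyers gain 22 per unit; sellers gain 33 per unit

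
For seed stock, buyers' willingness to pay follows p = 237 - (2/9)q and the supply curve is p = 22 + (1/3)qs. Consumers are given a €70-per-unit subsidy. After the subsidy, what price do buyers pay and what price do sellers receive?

Pre-subsidy: 237 - (2/9)q = 22 + (1/3)q gives q* = 387 and p* = 151.
With the rebate, buyers effectively pay pb = ps − 70, where ps is the price sellers receive.
On the curves, pb = 237 - (2/9)q and ps = 22 + (1/3)q; the wedge ps − pb = 70 gives 22 + (1/3)q − (237 - (2/9)q) = 70, so q' = 513.
Then pb = 237 − (2/9)·513 = 123 and ps = 22 + (1/3)·513 = 193.

Buyers pay €123; sellers receive €193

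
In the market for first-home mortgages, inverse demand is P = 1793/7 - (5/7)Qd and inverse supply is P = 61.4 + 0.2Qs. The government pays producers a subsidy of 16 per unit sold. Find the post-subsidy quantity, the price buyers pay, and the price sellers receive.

Q' = 230.5; buyers pay 91.5; sellers receive 107.5

Pre-subsidy: 1793/7 - (5/7)Q = 61.4 + 0.2Q gives Q* = 213 and P* = 104.
With the subsidy, sellers receive Ps = Pb + 16 for each unit, where Pb is the price buyers pay.
On the curves, Pb = 1793/7 - (5/7)Q and Ps = 61.4 + 0.2Q; the wedge Ps − Pb = 16 gives 61.4 + 0.2Q − (1793/7 - (5/7)Q) = 16, so Q' = 230.5.
Then Pb = 1793/7 − (5/7)·230.5 = 91.5 and Ps = 61.4 + 0.2·230.5 = 107.5.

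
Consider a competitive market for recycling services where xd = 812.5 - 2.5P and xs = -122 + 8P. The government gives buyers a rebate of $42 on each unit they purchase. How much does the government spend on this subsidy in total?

Government cost = $28140

Pre-subsidy: 812.5 - 2.5P = -122 + 8P gives P* = 89, x* = 590.
With the rebate, buyers effectively pay Pb = Ps − 42, where Ps is the price sellers receive.
Demand in terms of Ps becomes xd = 812.5 − 2.5(Ps − 42) = 917.5 - 2.5Ps. Setting this equal to supply: 917.5 - 2.5Ps = -122 + 8Ps, so Ps = 99.
Buyers pay Pb = 99 − 42 = 57; x' = -122 + 8·99 = 670.
Government outlay = subsidy × quantity = 42 × 670 = 28140.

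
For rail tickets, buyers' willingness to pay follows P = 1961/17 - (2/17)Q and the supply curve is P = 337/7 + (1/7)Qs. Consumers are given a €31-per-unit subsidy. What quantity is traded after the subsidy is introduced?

Q' = 377

Pre-subsidy: 1961/17 - (2/17)Q = 337/7 + (1/7)Q gives Q* = 258 and P* = 85.
With the rebate, buyers effectively pay Pb = Ps − 31, where Ps is the price sellers receive.
On the curves, Pb = 1961/17 - (2/17)Q and Ps = 337/7 + (1/7)Q; the wedge Ps − Pb = 31 gives 337/7 + (1/7)Q − (1961/17 - (2/17)Q) = 31, so Q' = 377.
Then Pb = 1961/17 − (2/17)·377 = 71 and Ps = 337/7 + (1/7)·377 = 102.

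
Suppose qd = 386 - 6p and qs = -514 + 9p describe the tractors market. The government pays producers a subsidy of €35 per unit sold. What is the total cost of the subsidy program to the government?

Pre-subsidy: 386 - 6p = -514 + 9p gives p* = 60, q* = 26.
With the subsidy, sellers receive ps = pb + 35 for each unit, where pb is the price buyers pay.
Supply in terms of pb becomes qs = -514 + 9(pb + 35) = -199 + 9pb. Setting this equal to demand: 386 - 6pb = -199 + 9pb, so pb = 39.
Sellers receive ps = 39 + 35 = 74; q' = 386 − 6·39 = 152.
Government outlay = subsidy × quantity = 35 × 152 = 5320.

Government cost = €5320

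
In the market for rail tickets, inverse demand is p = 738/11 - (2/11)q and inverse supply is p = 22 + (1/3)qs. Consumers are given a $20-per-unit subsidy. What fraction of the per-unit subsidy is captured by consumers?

Consumer share = 6/17

Pre-subsidy: 738/11 - (2/11)q = 22 + (1/3)q gives q* = 1488/17 and p* = 870/17.
With the rebate, buyers effectively pay pb = ps − 20, where ps is the price sellers receive.
On the curves, pb = 738/11 - (2/11)q and ps = 22 + (1/3)q; the wedge ps − pb = 20 gives 22 + (1/3)q − (738/11 - (2/11)q) = 20, so q' = 2148/17.
Then pb = 738/11 − (2/11)·(2148/17) = 750/17 and ps = 22 + (1/3)·(2148/17) = 1090/17.
Buyers' price falls by p* − pb = 870/17 − 750/17 = 120/17; sellers' price rises by ps − p* = 1090/17 − 870/17 = 220/17.
So consumers capture (120/17)/20 = 6/17 of each unit of subsidy.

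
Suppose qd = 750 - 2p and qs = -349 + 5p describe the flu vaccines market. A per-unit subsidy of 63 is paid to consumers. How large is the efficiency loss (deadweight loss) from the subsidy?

Pre-subsidy: 750 - 2p = -349 + 5p gives p* = 157, q* = 436.
With the rebate, buyers effectively pay pb = ps − 63, where ps is the price sellers receive.
Demand in terms of ps becomes qd = 750 − 2(ps − 63) = 876 - 2ps. Setting this equal to supply: 876 - 2ps = -349 + 5ps, so ps = 175.
Buyers pay pb = 175 − 63 = 112; q' = -349 + 5·175 = 526.
The subsidy expands output by 526 − 436 = 90 past the efficient level; on those units the gap between marginal cost and willingness to pay runs from 0 up to 63.
DWL = ½ × 63 × 90 = 2835.

Deadweight loss = 2835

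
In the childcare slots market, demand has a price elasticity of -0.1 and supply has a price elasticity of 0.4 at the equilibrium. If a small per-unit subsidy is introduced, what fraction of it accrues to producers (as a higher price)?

Producer share = 0.2

For a small subsidy around the equilibrium, the benefit split depends on the relative slopes, which at a point are proportional to the elasticities.
Buyer share = εs/(εs + |εd|) = 0.4/(0.4 + 0.1) = 0.8; seller share = |εd|/(εs + |εd|) = 0.2.
So producers capture 0.2 of the subsidy.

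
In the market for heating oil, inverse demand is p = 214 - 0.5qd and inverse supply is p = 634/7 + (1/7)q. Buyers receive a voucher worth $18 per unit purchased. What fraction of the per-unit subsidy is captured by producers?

Producer share = 2/9

Pre-subsidy: 214 - 0.5q = 634/7 + (1/7)q gives q* = 192 and p* = 118.
With the rebate, buyers effectively pay pb = ps − 18, where ps is the price sellers receive.
On the curves, pb = 214 - 0.5q and ps = 634/7 + (1/7)q; the wedge ps − pb = 18 gives 634/7 + (1/7)q − (214 - 0.5q) = 18, so q' = 220.
Then pb = 214 − 0.5·220 = 104 and ps = 634/7 + (1/7)·220 = 122.
Buyers' price falls by p* − pb = 118 − 104 = 14; sellers' price rises by ps − p* = 122 − 118 = 4.
So producers capture 4/18 = 2/9 of each unit of subsidy.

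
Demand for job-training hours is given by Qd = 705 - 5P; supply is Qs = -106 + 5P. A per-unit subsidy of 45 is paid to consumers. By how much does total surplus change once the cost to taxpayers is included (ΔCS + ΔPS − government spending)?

Pre-subsidy: 705 - 5P = -106 + 5P gives P* = 81.1, Q* = 299.5.
With the rebate, buyers effectively pay Pb = Ps − 45, where Ps is the price sellers receive.
Demand in terms of Ps becomes Qd = 705 − 5(Ps − 45) = 930 - 5Ps. Setting this equal to supply: 930 - 5Ps = -106 + 5Ps, so Ps = 103.6.
Buyers pay Pb = 103.6 − 45 = 58.6; Q' = -106 + 5·103.6 = 412.
ΔCS = ½(299.5 + 412)(81.1 − 58.6) = 8004.375; ΔPS = ½(299.5 + 412)(103.6 − 81.1) = 8004.375.
Government spending = 45 × 412 = 18540.
Net change = 8004.375 + 8004.375 − 18540 = -2531.25. The loss equals the DWL triangle ½·45·112.5.

Net change in total surplus = -2531.25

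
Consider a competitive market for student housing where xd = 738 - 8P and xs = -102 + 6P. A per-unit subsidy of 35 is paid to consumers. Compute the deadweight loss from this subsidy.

Pre-subsidy: 738 - 8P = -102 + 6P gives P* = 60, x* = 258.
With the rebate, buyers effectively pay Pb = Ps − 35, where Ps is the price sellers receive.
Demand in terms of Ps becomes xd = 738 − 8(Ps − 35) = 1018 - 8Ps. Setting this equal to supply: 1018 - 8Ps = -102 + 6Ps, so Ps = 80.
Buyers pay Pb = 80 − 35 = 45; x' = -102 + 6·80 = 378.
The subsidy expands output by 378 − 258 = 120 past the efficient level; on those units the gap between marginal cost and willingness to pay runs from 0 up to 35.
DWL = ½ × 35 × 120 = 2100.

Deadweight loss = 2100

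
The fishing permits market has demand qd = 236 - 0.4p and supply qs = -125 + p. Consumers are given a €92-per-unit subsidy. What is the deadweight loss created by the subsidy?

Pre-subsidy: 236 - 0.4p = -125 + p gives p* = 1805/7, q* = 930/7.
With the rebate, buyers effectively pay pb = ps − 92, where ps is the price sellers receive.
Demand in terms of ps becomes qd = 236 − 0.4(ps − 92) = 272.8 - 0.4ps. Setting this equal to supply: 272.8 - 0.4ps = -125 + ps, so ps = 1989/7.
Buyers pay pb = 1989/7 − 92 = 1345/7; q' = -125 + 1·(1989/7) = 1114/7.
The subsidy expands output by 1114/7 − 930/7 = 184/7 past the efficient level; on those units the gap between marginal cost and willingness to pay runs from 0 up to 92.
DWL = ½ × 92 × 184/7 = 8464/7.

Deadweight loss = 8464/7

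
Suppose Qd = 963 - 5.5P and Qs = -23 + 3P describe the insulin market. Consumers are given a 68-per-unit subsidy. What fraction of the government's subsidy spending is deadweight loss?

Pre-subsidy: 963 - 5.5P = -23 + 3P gives P* = 116, Q* = 325.
With the rebate, buyers effectively pay Pb = Ps − 68, where Ps is the price sellers receive.
Demand in terms of Ps becomes Qd = 963 − 5.5(Ps − 68) = 1337 - 5.5Ps. Setting this equal to supply: 1337 - 5.5Ps = -23 + 3Ps, so Ps = 160.
Buyers pay Pb = 160 − 68 = 92; Q' = -23 + 3·160 = 457.
ΔCS = ½(325 + 457)(116 − 92) = 9384; ΔPS = ½(325 + 457)(160 − 116) = 17204.
Government spending = 68 × 457 = 31076.
DWL = ½ × 68 × (457 − 325) = 4488; fraction = 4488 / 31076 = 66/457.

DWL / government spending = 66/457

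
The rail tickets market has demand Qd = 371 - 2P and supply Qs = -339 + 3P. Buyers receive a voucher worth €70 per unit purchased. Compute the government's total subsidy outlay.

Government cost = €11970

Pre-subsidy: 371 - 2P = -339 + 3P gives P* = 142, Q* = 87.
With the rebate, buyers effectively pay Pb = Ps − 70, where Ps is the price sellers receive.
Demand in terms of Ps becomes Qd = 371 − 2(Ps − 70) = 511 - 2Ps. Setting this equal to supply: 511 - 2Ps = -339 + 3Ps, so Ps = 170.
Buyers pay Pb = 170 − 70 = 100; Q' = -339 + 3·170 = 171.
Government outlay = subsidy × quantity = 70 × 171 = 11970.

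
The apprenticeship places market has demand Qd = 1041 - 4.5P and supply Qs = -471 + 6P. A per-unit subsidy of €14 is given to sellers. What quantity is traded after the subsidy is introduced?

Pre-subsidy: 1041 - 4.5P = -471 + 6P gives P* = 144, Q* = 393.
With the subsidy, sellers receive Ps = Pb + 14 for each unit, where Pb is the price buyers pay.
Supply in terms of Pb becomes Qs = -471 + 6(Pb + 14) = -387 + 6Pb. Setting this equal to demand: 1041 - 4.5Pb = -387 + 6Pb, so Pb = 136.
Sellers receive Ps = 136 + 14 = 150; Q' = 1041 − 4.5·136 = 429.

Q' = 429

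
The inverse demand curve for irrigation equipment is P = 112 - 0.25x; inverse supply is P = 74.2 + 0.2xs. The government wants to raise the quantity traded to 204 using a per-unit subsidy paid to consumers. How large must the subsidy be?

Required subsidy s = 54 per unit

At x = 204, from the demand curve buyers pay Pb = 112 − 0.25·204 = 61; from the supply curve sellers need Ps = 74.2 + 0.2·204 = 115.
The subsidy must fill the gap: s = Ps − Pb = 115 − 61 = 54.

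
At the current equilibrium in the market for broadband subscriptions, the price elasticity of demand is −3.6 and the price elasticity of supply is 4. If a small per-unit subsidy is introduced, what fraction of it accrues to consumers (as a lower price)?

Consumer share = 10/19

For a small subsidy around the equilibrium, the benefit split depends on the relative slopes, which at a point are proportional to the elasticities.
Buyer share = εs/(εs + |εd|) = 4/(4 + 3.6) = 10/19; seller share = |εd|/(εs + |εd|) = 9/19.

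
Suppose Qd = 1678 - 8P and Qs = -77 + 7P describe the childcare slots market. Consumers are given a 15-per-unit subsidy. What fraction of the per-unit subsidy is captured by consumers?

Consumer share = 7/15

Pre-subsidy: 1678 - 8P = -77 + 7P gives P* = 117, Q* = 742.
With the rebate, buyers effectively pay Pb = Ps − 15, where Ps is the price sellers receive.
Demand in terms of Ps becomes Qd = 1678 − 8(Ps − 15) = 1798 - 8Ps. Setting this equal to supply: 1798 - 8Ps = -77 + 7Ps, so Ps = 125.
Buyers pay Pb = 125 − 15 = 110; Q' = -77 + 7·125 = 798.
Buyers' price falls by P* − Pb = 117 − 110 = 7; sellers' price rises by Ps − P* = 125 − 117 = 8.
So consumers capture 7/15 = 7/15 of each unit of subsidy.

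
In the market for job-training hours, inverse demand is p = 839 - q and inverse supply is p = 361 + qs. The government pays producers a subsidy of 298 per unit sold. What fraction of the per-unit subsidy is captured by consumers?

Pre-subsidy: 839 - q = 361 + q gives q* = 239 and p* = 600.
With the subsidy, sellers receive ps = pb + 298 for each unit, where pb is the price buyers pay.
On the curves, pb = 839 - q and ps = 361 + q; the wedge ps − pb = 298 gives 361 + q − (839 - q) = 298, so q' = 388.
Then pb = 839 − 1·388 = 451 and ps = 361 + 1·388 = 749.
Buyers' price falls by p* − pb = 600 − 451 = 149; sellers' price rises by ps − p* = 749 − 600 = 149.
So consumers capture 149/298 = 0.5 of each unit of subsidy.

Consumer share = 0.5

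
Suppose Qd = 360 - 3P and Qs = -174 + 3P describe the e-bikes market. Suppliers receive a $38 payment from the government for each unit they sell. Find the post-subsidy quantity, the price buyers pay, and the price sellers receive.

Q' = 150; buyers pay $70; sellers receive $108

Pre-subsidy: 360 - 3P = -174 + 3P gives P* = 89, Q* = 93.
With the subsidy, sellers receive Ps = Pb + 38 for each unit, where Pb is the price buyers pay.
Supply in terms of Pb becomes Qs = -174 + 3(Pb + 38) = -60 + 3Pb. Setting this equal to demand: 360 - 3Pb = -60 + 3Pb, so Pb = 70.
Sellers receive Ps = 70 + 38 = 108; Q' = 360 − 3·70 = 150.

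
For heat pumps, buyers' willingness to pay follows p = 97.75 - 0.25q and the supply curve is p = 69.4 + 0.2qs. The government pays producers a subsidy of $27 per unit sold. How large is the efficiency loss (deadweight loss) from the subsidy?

Pre-subsidy: 97.75 - 0.25q = 69.4 + 0.2q gives q* = 63 and p* = 82.
With the subsidy, sellers receive ps = pb + 27 for each unit, where pb is the price buyers pay.
On the curves, pb = 97.75 - 0.25q and ps = 69.4 + 0.2q; the wedge ps − pb = 27 gives 69.4 + 0.2q − (97.75 - 0.25q) = 27, so q' = 123.
Then pb = 97.75 − 0.25·123 = 67 and ps = 69.4 + 0.2·123 = 94.
The subsidy expands output by 123 − 63 = 60 past the efficient level; on those units the gap between marginal cost and willingness to pay runs from 0 up to 27.
DWL = ½ × 27 × 60 = 810.

Deadweight loss = $810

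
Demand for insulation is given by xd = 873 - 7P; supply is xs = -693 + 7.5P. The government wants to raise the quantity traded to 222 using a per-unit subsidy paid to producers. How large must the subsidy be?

At x = 222, invert demand for the buyer price: Pb = (873 − 222)/7 = 93; invert supply for the seller price: Ps = (222 − (-693))/7.5 = 122.
The subsidy must fill the gap: s = Ps − Pb = 122 − 93 = 29.

Required subsidy s = 29 per unit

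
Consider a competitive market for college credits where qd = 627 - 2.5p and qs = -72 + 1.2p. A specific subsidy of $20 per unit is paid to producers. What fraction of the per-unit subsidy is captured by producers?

Pre-subsidy: 627 - 2.5p = -72 + 1.2p gives p* = 6990/37, q* = 5724/37.
With the subsidy, sellers receive ps = pb + 20 for each unit, where pb is the price buyers pay.
Supply in terms of pb becomes qs = -72 + 1.2(pb + 20) = -48 + 1.2pb. Setting this equal to demand: 627 - 2.5pb = -48 + 1.2pb, so pb = 6750/37.
Sellers receive ps = 6750/37 + 20 = 7490/37; q' = 627 − 2.5·(6750/37) = 6324/37.
Buyers' price falls by p* − pb = 6990/37 − 6750/37 = 240/37; sellers' price rises by ps − p* = 7490/37 − 6990/37 = 500/37.
So producers capture (500/37)/20 = 25/37 of each unit of subsidy.

Producer share = 25/37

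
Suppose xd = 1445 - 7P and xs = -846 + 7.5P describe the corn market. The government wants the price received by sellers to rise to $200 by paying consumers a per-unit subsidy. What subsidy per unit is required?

At a seller price of 200, quantity supplied is -846 + 7.5·200 = 654.
Buyers absorb 654 only when they pay Pb with 1445 − 7·Pb = 654, i.e. Pb = 113.
s = Ps − Pb = 200 − 113 = 87.

Required subsidy s = $87 per unit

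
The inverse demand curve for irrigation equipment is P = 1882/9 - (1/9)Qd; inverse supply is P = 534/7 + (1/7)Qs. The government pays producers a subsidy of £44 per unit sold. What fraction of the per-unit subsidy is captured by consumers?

Consumer share = 0.4375

Pre-subsidy: 1882/9 - (1/9)Q = 534/7 + (1/7)Q gives Q* = 523 and P* = 151.
With the subsidy, sellers receive Ps = Pb + 44 for each unit, where Pb is the price buyers pay.
On the curves, Pb = 1882/9 - (1/9)Q and Ps = 534/7 + (1/7)Q; the wedge Ps − Pb = 44 gives 534/7 + (1/7)Q − (1882/9 - (1/9)Q) = 44, so Q' = 696.25.
Then Pb = 1882/9 − (1/9)·696.25 = 131.75 and Ps = 534/7 + (1/7)·696.25 = 175.75.
Buyers' price falls by P* − Pb = 151 − 131.75 = 19.25; sellers' price rises by Ps − P* = 175.75 − 151 = 24.75.
So consumers capture 19.25/44 = 0.4375 of each unit of subsidy.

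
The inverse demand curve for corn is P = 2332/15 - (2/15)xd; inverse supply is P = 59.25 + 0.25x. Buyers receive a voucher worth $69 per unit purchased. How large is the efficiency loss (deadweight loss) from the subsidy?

Deadweight loss = $6210

Pre-subsidy: 2332/15 - (2/15)x = 59.25 + 0.25x gives x* = 251 and P* = 122.
With the rebate, buyers effectively pay Pb = Ps − 69, where Ps is the price sellers receive.
On the curves, Pb = 2332/15 - (2/15)x and Ps = 59.25 + 0.25x; the wedge Ps − Pb = 69 gives 59.25 + 0.25x − (2332/15 - (2/15)x) = 69, so x' = 431.
Then Pb = 2332/15 − (2/15)·431 = 98 and Ps = 59.25 + 0.25·431 = 167.
The subsidy expands output by 431 − 251 = 180 past the efficient level; on those units the gap between marginal cost and willingness to pay runs from 0 up to 69.
DWL = ½ × 69 × 180 = 6210.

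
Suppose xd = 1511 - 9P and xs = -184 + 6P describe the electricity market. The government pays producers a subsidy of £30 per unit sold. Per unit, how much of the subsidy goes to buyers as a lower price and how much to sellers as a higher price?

Pre-subsidy: 1511 - 9P = -184 + 6P gives P* = 113, x* = 494.
With the subsidy, sellers receive Ps = Pb + 30 for each unit, where Pb is the price buyers pay.
Supply in terms of Pb becomes xs = -184 + 6(Pb + 30) = -4 + 6Pb. Setting this equal to demand: 1511 - 9Pb = -4 + 6Pb, so Pb = 101.
Sellers receive Ps = 101 + 30 = 131; x' = 1511 − 9·101 = 602.
Buyers' price falls by P* − Pb = 113 − 101 = 12; sellers' price rises by Ps − P* = 131 − 113 = 18.

Buyers gain £12 per unit; sellers gain £18 per unit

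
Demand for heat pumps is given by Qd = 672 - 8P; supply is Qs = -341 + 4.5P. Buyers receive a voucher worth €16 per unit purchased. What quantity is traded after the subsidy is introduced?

Pre-subsidy: 672 - 8P = -341 + 4.5P gives P* = 81.04, Q* = 23.68.
With the rebate, buyers effectively pay Pb = Ps − 16, where Ps is the price sellers receive.
Demand in terms of Ps becomes Qd = 672 − 8(Ps − 16) = 800 - 8Ps. Setting this equal to supply: 800 - 8Ps = -341 + 4.5Ps, so Ps = 91.28.
Buyers pay Pb = 91.28 − 16 = 75.28; Q' = -341 + 4.5·91.28 = 69.76.

Q' = 69.76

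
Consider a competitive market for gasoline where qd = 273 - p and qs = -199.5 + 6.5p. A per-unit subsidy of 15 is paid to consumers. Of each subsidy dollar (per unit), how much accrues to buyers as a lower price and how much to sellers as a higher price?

Buyers gain 13 per unit; sellers gain 2 per unit

Pre-subsidy: 273 - p = -199.5 + 6.5p gives p* = 63, q* = 210.
With the rebate, buyers effectively pay pb = ps − 15, where ps is the price sellers receive.
Demand in terms of ps becomes qd = 273 − 1(ps − 15) = 288 - ps. Setting this equal to supply: 288 - ps = -199.5 + 6.5ps, so ps = 65.
Buyers pay pb = 65 − 15 = 50; q' = -199.5 + 6.5·65 = 223.
Buyers' price falls by p* − pb = 63 − 50 = 13; sellers' price rises by ps − p* = 65 − 63 = 2.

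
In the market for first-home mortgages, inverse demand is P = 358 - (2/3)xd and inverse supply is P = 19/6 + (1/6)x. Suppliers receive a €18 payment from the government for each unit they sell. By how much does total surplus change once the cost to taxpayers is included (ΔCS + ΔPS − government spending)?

Pre-subsidy: 358 - (2/3)x = 19/6 + (1/6)x gives x* = 425.8 and P* = 1112/15.
With the subsidy, sellers receive Ps = Pb + 18 for each unit, where Pb is the price buyers pay.
On the curves, Pb = 358 - (2/3)x and Ps = 19/6 + (1/6)x; the wedge Ps − Pb = 18 gives 19/6 + (1/6)x − (358 - (2/3)x) = 18, so x' = 447.4.
Then Pb = 358 − (2/3)·447.4 = 896/15 and Ps = 19/6 + (1/6)·447.4 = 1166/15.
ΔCS = ½(425.8 + 447.4)(1112/15 − 896/15) = 6287.04; ΔPS = ½(425.8 + 447.4)(1166/15 − 1112/15) = 1571.76.
Government spending = 18 × 447.4 = 8053.2.
Net change = 6287.04 + 1571.76 − 8053.2 = -194.4. The loss equals the DWL triangle ½·18·21.6.

Net change in total surplus = -€194.4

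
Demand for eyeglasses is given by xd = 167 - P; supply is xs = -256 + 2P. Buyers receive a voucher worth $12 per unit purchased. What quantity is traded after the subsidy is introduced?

Pre-subsidy: 167 - P = -256 + 2P gives P* = 141, x* = 26.
With the rebate, buyers effectively pay Pb = Ps − 12, where Ps is the price sellers receive.
Demand in terms of Ps becomes xd = 167 − 1(Ps − 12) = 179 - Ps. Setting this equal to supply: 179 - Ps = -256 + 2Ps, so Ps = 145.
Buyers pay Pb = 145 − 12 = 133; x' = -256 + 2·145 = 34.

x' = 34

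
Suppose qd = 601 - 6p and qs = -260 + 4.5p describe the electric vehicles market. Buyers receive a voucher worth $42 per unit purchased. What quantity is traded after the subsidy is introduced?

Pre-subsidy: 601 - 6p = -260 + 4.5p gives p* = 82, q* = 109.
With the rebate, buyers effectively pay pb = ps − 42, where ps is the price sellers receive.
Demand in terms of ps becomes qd = 601 − 6(ps − 42) = 853 - 6ps. Setting this equal to supply: 853 - 6ps = -260 + 4.5ps, so ps = 106.
Buyers pay pb = 106 − 42 = 64; q' = -260 + 4.5·106 = 217.

q' = 217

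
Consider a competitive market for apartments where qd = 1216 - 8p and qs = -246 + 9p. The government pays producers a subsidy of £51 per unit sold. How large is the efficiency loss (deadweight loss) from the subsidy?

Deadweight loss = £5508

Pre-subsidy: 1216 - 8p = -246 + 9p gives p* = 86, q* = 528.
With the subsidy, sellers receive ps = pb + 51 for each unit, where pb is the price buyers pay.
Supply in terms of pb becomes qs = -246 + 9(pb + 51) = 213 + 9pb. Setting this equal to demand: 1216 - 8pb = 213 + 9pb, so pb = 59.
Sellers receive ps = 59 + 51 = 110; q' = 1216 − 8·59 = 744.
The subsidy expands output by 744 − 528 = 216 past the efficient level; on those units the gap between marginal cost and willingness to pay runs from 0 up to 51.
DWL = ½ × 51 × 216 = 5508.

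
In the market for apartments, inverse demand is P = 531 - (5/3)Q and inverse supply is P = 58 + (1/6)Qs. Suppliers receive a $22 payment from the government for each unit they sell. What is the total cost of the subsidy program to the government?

Pre-subsidy: 531 - (5/3)Q = 58 + (1/6)Q gives Q* = 258 and P* = 101.
With the subsidy, sellers receive Ps = Pb + 22 for each unit, where Pb is the price buyers pay.
On the curves, Pb = 531 - (5/3)Q and Ps = 58 + (1/6)Q; the wedge Ps − Pb = 22 gives 58 + (1/6)Q − (531 - (5/3)Q) = 22, so Q' = 270.
Then Pb = 531 − (5/3)·270 = 81 and Ps = 58 + (1/6)·270 = 103.
Government outlay = subsidy × quantity = 22 × 270 = 5940.

Government cost = $5940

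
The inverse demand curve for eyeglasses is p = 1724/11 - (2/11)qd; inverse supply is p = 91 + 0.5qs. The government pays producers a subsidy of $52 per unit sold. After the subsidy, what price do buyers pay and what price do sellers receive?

Buyers pay 376/3; sellers receive 532/3

Pre-subsidy: 1724/11 - (2/11)q = 91 + 0.5q gives q* = 96.4 and p* = 139.2.
With the subsidy, sellers receive ps = pb + 52 for each unit, where pb is the price buyers pay.
On the curves, pb = 1724/11 - (2/11)q and ps = 91 + 0.5q; the wedge ps − pb = 52 gives 91 + 0.5q − (1724/11 - (2/11)q) = 52, so q' = 518/3.
Then pb = 1724/11 − (2/11)·(518/3) = 376/3 and ps = 91 + 0.5·(518/3) = 532/3.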